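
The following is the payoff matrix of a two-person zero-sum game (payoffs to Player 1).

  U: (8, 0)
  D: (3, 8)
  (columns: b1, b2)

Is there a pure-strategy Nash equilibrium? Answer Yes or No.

No

Row minima: U → 0, D → 3; maximin = 3.
Column maxima: b1 → 8, b2 → 8; minimax = 8.
3 ≠ 8, so no pure-strategy equilibrium exists.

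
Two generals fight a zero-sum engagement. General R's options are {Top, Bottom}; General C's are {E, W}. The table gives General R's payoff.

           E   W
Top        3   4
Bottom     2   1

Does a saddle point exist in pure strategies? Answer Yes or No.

Row minima: Top → 3, Bottom → 1; maximin = 3.
Column maxima: E → 3, W → 4; minimax = 3.
maximin = minimax = 3, so a saddle point exists.

Yes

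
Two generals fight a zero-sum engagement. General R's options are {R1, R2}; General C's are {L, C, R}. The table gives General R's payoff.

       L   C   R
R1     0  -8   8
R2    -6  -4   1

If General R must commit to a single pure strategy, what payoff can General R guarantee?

Row minima: R1 → -8, R2 → -6.
The best of these is -6.

-6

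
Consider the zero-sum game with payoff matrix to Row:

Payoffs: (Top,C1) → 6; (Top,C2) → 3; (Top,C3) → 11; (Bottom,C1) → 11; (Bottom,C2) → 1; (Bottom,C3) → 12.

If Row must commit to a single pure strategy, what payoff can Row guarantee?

3

Row minima: Top → 3, Bottom → 1.
The best of these is 3.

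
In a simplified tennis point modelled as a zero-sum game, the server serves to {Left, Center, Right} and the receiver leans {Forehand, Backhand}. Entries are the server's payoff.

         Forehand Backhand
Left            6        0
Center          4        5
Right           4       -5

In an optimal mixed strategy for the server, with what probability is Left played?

1/7

Row minima: Left → 0, Center → 4, Right → -5; maximin = 4.
Column maxima: Forehand → 6, Backhand → 5; minimax = 5.
4 ≠ 5, so there is no saddle point; optimal play is mixed.
Right is strictly dominated by Left, so the server never plays it.
On the remaining 2×2 (Left, Center vs Forehand, Backhand):
Let the server play Left with probability p. Expected payoff against Forehand: 6p + 4(1−p) = 2p + 4; against Backhand: 0p + 5(1−p) = −5p + 5.
Setting these equal: 2p + 4 = −5p + 5 ⇒ 7p = 1 ⇒ p = 1/7, and the value is (2)·(1/7) + 4 = 30/7.
For the receiver: with q = P(Forehand), equating Left's and Center's payoffs gives 6q = −q + 5 ⇒ q = 5/7.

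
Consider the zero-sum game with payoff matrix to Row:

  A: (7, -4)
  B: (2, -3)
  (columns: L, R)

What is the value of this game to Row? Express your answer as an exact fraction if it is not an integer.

-3

Row minima: A → -4, B → -3; maximin = -3.
Column maxima: L → 7, R → -3; minimax = -3.
Since maximin = minimax = -3, there is a saddle point and the value is -3.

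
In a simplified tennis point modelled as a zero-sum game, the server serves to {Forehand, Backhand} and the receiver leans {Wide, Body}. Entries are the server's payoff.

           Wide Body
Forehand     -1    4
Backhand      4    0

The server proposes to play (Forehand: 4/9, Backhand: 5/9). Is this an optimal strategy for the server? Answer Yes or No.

Yes

Against Wide this mix gives (4/9)·(-1) + (5/9)·4 = 16/9.
Against Body this mix gives (4/9)·4 + (5/9)·0 = 16/9.
All of the receiver's active replies (Wide, Body) yield 16/9, and no column does worse for the server. The mix makes the receiver indifferent and guarantees 16/9, so it is optimal.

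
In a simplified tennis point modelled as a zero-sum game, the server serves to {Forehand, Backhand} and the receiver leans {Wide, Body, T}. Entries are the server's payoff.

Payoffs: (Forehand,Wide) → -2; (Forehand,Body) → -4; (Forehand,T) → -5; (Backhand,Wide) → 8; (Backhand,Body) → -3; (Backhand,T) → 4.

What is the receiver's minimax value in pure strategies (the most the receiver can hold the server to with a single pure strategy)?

Column maxima: Wide → 8, Body → -3, T → 4.
The smallest of these is -3.

-3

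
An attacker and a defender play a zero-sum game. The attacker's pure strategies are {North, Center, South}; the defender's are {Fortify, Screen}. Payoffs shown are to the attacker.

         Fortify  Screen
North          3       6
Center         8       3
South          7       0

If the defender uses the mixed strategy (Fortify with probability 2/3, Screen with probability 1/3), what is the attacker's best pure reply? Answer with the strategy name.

Expected payoff of North: (2/3)·3 + (1/3)·6 = 4.
Expected payoff of Center: (2/3)·8 + (1/3)·3 = 19/3.
Expected payoff of South: (2/3)·7 + (1/3)·0 = 14/3.
The largest is 19/3, so the attacker's best response is Center.

Center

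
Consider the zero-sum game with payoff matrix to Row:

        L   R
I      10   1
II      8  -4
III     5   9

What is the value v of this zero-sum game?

Row minima: I → 1, II → -4, III → 5; maximin = 5.
Column maxima: L → 10, R → 9; minimax = 9.
5 ≠ 9, so there is no saddle point; optimal play is mixed.
II is strictly dominated by I, so Row never plays it.
On the remaining 2×2 (I, III vs L, R):
Let Row play I with probability p. Expected payoff against L: 10p + 5(1−p) = 5p + 5; against R: 1p + 9(1−p) = −8p + 9.
Setting these equal: 5p + 5 = −8p + 9 ⇒ 13p = 4 ⇒ p = 4/13, and the value is (5)·(4/13) + 5 = 85/13.
For Column: with q = P(L), equating I's and III's payoffs gives 9q + 1 = −4q + 9 ⇒ q = 8/13.

85/13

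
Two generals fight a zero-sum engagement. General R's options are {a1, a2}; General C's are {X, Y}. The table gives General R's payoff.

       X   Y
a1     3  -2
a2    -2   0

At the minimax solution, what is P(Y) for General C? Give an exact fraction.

Row minima: a1 → -2, a2 → -2; maximin = -2.
Column maxima: X → 3, Y → 0; minimax = 0.
-2 ≠ 0, so there is no saddle point; optimal play is mixed.
Let General R play a1 with probability p. Expected payoff against X: 3p + (-2)(1−p) = 5p − 2; against Y: (-2)p + 0(1−p) = −2p.
Setting these equal: 5p − 2 = −2p ⇒ 7p = 2 ⇒ p = 2/7, and the value is (5)·(2/7) − 2 = -4/7.
For General C: with q = P(X), equating a1's and a2's payoffs gives 5q − 2 = −2q ⇒ q = 2/7.

5/7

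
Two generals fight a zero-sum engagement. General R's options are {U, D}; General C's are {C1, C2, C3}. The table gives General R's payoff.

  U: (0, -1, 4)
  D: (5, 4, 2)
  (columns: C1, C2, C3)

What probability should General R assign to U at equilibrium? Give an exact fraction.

Row minima: U → -1, D → 2; maximin = 2.
Column maxima: C1 → 5, C2 → 4, C3 → 4; minimax = 4.
2 ≠ 4, so there is no saddle point; optimal play is mixed.
C1 is strictly dominated by C2 (it gives General R strictly more in every row), so General C never plays it.
On the remaining 2×2 (U, D vs C2, C3):
Let General R play U with probability p. Expected payoff against C2: (-1)p + 4(1−p) = −5p + 4; against C3: 4p + 2(1−p) = 2p + 2.
Setting these equal: −5p + 4 = 2p + 2 ⇒ −7p = -2 ⇒ p = 2/7, and the value is (-5)·(2/7) + 4 = 18/7.
For General C: with q = P(C2), equating U's and D's payoffs gives −5q + 4 = 2q + 2 ⇒ q = 2/7.

2/7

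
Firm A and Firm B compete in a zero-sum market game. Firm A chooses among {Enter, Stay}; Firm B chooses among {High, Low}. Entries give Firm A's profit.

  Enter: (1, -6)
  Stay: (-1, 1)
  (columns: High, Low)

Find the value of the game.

-5/9

Row minima: Enter → -6, Stay → -1; maximin = -1.
Column maxima: High → 1, Low → 1; minimax = 1.
-1 ≠ 1, so there is no saddle point; optimal play is mixed.
Let Firm A play Enter with probability p. Expected payoff against High: 1p + (-1)(1−p) = 2p − 1; against Low: (-6)p + 1(1−p) = −7p + 1.
Setting these equal: 2p − 1 = −7p + 1 ⇒ 9p = 2 ⇒ p = 2/9, and the value is (2)·(2/9) − 1 = -5/9.
For Firm B: with q = P(High), equating Enter's and Stay's payoffs gives 7q − 6 = −2q + 1 ⇒ q = 7/9.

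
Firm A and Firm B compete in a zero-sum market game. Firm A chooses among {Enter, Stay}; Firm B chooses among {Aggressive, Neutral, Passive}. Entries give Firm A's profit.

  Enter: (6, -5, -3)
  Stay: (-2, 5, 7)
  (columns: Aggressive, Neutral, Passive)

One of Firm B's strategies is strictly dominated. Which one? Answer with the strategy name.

Passive

Neutral holds Firm A's payoff strictly below Passive in every row: -5 < -3, 5 < 7.
So Passive is strictly dominated for Firm B.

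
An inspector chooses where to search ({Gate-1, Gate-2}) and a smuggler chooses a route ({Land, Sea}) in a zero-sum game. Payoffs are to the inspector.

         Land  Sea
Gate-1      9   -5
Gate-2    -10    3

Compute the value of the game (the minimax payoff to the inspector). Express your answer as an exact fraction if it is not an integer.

Row minima: Gate-1 → -5, Gate-2 → -10; maximin = -5.
Column maxima: Land → 9, Sea → 3; minimax = 3.
-5 ≠ 3, so there is no saddle point; optimal play is mixed.
Let the inspector play Gate-1 with probability p. Expected payoff against Land: 9p + (-10)(1−p) = 19p − 10; against Sea: (-5)p + 3(1−p) = −8p + 3.
Setting these equal: 19p − 10 = −8p + 3 ⇒ 27p = 13 ⇒ p = 13/27, and the value is (19)·(13/27) − 10 = -23/27.
For the smuggler: with q = P(Land), equating Gate-1's and Gate-2's payoffs gives 14q − 5 = −13q + 3 ⇒ q = 8/27.

-23/27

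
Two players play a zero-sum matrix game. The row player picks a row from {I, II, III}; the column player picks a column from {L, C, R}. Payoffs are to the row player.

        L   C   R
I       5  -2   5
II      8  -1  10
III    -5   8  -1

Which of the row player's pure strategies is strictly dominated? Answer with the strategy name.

I

II gives a strictly higher payoff than I against every column: 8 > 5, -1 > -2, 10 > 5.
So I is strictly dominated and the row player never plays it.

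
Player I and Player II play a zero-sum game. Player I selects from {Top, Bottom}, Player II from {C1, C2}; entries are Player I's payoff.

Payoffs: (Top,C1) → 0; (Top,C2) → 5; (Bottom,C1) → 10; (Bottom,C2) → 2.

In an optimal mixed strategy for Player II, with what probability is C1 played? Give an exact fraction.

3/13

Row minima: Top → 0, Bottom → 2; maximin = 2.
Column maxima: C1 → 10, C2 → 5; minimax = 5.
2 ≠ 5, so there is no saddle point; optimal play is mixed.
Let Player I play Top with probability p. Expected payoff against C1: 0p + 10(1−p) = −10p + 10; against C2: 5p + 2(1−p) = 3p + 2.
Setting these equal: −10p + 10 = 3p + 2 ⇒ −13p = -8 ⇒ p = 8/13, and the value is (-10)·(8/13) + 10 = 50/13.
For Player II: with q = P(C1), equating Top's and Bottom's payoffs gives −5q + 5 = 8q + 2 ⇒ q = 3/13.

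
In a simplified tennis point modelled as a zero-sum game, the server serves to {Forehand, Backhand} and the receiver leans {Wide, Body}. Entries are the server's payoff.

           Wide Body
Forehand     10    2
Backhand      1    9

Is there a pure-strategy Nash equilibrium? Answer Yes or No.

No

Row minima: Forehand → 2, Backhand → 1; maximin = 2.
Column maxima: Wide → 10, Body → 9; minimax = 9.
2 ≠ 9, so no pure-strategy equilibrium exists.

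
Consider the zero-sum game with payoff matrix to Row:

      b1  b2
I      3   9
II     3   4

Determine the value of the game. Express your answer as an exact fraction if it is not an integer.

Row minima: I → 3, II → 3; maximin = 3.
Column maxima: b1 → 3, b2 → 9; minimax = 3.
Since maximin = minimax = 3, there is a saddle point and the value is 3.

3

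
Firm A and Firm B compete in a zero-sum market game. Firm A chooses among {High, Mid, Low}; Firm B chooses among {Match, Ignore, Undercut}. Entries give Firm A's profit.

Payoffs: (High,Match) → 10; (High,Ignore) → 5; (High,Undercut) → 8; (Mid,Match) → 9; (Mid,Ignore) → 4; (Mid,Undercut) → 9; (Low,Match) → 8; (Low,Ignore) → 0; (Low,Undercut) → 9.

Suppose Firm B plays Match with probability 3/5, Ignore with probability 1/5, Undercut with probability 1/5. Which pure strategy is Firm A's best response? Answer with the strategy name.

Expected payoff of High: (3/5)·10 + (1/5)·5 + (1/5)·8 = 43/5.
Expected payoff of Mid: (3/5)·9 + (1/5)·4 + (1/5)·9 = 8.
Expected payoff of Low: (3/5)·8 + (1/5)·0 + (1/5)·9 = 33/5.
The largest is 43/5, so Firm A's best response is High.

High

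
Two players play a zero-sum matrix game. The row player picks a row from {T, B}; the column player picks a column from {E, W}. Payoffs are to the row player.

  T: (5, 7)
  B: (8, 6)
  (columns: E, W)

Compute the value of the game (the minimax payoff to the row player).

13/2

Row minima: T → 5, B → 6; maximin = 6.
Column maxima: E → 8, W → 7; minimax = 7.
6 ≠ 7, so there is no saddle point; optimal play is mixed.
Let the row player play T with probability p. Expected payoff against E: 5p + 8(1−p) = −3p + 8; against W: 7p + 6(1−p) = p + 6.
Setting these equal: −3p + 8 = p + 6 ⇒ −4p = -2 ⇒ p = 1/2, and the value is (-3)·(1/2) + 8 = 13/2.
For the column player: with q = P(E), equating T's and B's payoffs gives −2q + 7 = 2q + 6 ⇒ q = 1/4.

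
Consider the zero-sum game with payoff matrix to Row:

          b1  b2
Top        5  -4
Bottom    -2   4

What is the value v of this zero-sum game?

Row minima: Top → -4, Bottom → -2; maximin = -2.
Column maxima: b1 → 5, b2 → 4; minimax = 4.
-2 ≠ 4, so there is no saddle point; optimal play is mixed.
Let Row play Top with probability p. Expected payoff against b1: 5p + (-2)(1−p) = 7p − 2; against b2: (-4)p + 4(1−p) = −8p + 4.
Setting these equal: 7p − 2 = −8p + 4 ⇒ 15p = 6 ⇒ p = 2/5, and the value is (7)·(2/5) − 2 = 4/5.
For Column: with q = P(b1), equating Top's and Bottom's payoffs gives 9q − 4 = −6q + 4 ⇒ q = 8/15.

4/5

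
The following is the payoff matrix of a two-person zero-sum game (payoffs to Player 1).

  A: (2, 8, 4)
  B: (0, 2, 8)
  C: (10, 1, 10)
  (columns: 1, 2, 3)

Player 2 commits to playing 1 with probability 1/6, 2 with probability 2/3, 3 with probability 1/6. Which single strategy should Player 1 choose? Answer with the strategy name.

A

Expected payoff of A: (1/6)·2 + (2/3)·8 + (1/6)·4 = 19/3.
Expected payoff of B: (1/6)·0 + (2/3)·2 + (1/6)·8 = 8/3.
Expected payoff of C: (1/6)·10 + (2/3)·1 + (1/6)·10 = 4.
The largest is 19/3, so Player 1's best response is A.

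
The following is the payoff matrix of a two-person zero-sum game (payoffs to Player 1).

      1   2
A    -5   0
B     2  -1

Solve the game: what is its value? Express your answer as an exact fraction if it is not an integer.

Row minima: A → -5, B → -1; maximin = -1.
Column maxima: 1 → 2, 2 → 0; minimax = 0.
-1 ≠ 0, so there is no saddle point; optimal play is mixed.
Let Player 1 play A with probability p. Expected payoff against 1: (-5)p + 2(1−p) = −7p + 2; against 2: 0p + (-1)(1−p) = p − 1.
Setting these equal: −7p + 2 = p − 1 ⇒ −8p = -3 ⇒ p = 3/8, and the value is (-7)·(3/8) + 2 = -5/8.
For Player 2: with q = P(1), equating A's and B's payoffs gives −5q = 3q − 1 ⇒ q = 1/8.

-5/8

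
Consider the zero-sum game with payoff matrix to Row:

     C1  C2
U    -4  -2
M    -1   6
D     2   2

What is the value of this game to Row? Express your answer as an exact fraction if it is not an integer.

2

Row minima: U → -4, M → -1, D → 2; maximin = 2.
Column maxima: C1 → 2, C2 → 6; minimax = 2.
Since maximin = minimax = 2, there is a saddle point and the value is 2.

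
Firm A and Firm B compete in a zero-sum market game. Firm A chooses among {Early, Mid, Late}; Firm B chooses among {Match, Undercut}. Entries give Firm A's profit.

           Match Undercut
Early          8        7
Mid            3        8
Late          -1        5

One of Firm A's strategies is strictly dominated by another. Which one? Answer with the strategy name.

Late

Early gives a strictly higher payoff than Late against every column: 8 > -1, 7 > 5.
So Late is strictly dominated and Firm A never plays it.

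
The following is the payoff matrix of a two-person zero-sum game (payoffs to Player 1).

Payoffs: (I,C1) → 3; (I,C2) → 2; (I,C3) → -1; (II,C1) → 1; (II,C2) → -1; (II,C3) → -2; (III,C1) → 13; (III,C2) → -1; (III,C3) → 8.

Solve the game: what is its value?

Row minima: I → -1, II → -2, III → -1; maximin = -1.
Column maxima: C1 → 13, C2 → 2, C3 → 8; minimax = 2.
-1 ≠ 2, so there is no saddle point; optimal play is mixed.
II is strictly dominated by I, so Player 1 never plays it.
C1 is strictly dominated by C2 (it gives Player 1 strictly more in every row), so Player 2 never plays it.
On the remaining 2×2 (I, III vs C2, C3):
Let Player 1 play I with probability p. Expected payoff against C2: 2p + (-1)(1−p) = 3p − 1; against C3: (-1)p + 8(1−p) = −9p + 8.
Setting these equal: 3p − 1 = −9p + 8 ⇒ 12p = 9 ⇒ p = 3/4, and the value is (3)·(3/4) − 1 = 5/4.
For Player 2: with q = P(C2), equating I's and III's payoffs gives 3q − 1 = −9q + 8 ⇒ q = 3/4.

5/4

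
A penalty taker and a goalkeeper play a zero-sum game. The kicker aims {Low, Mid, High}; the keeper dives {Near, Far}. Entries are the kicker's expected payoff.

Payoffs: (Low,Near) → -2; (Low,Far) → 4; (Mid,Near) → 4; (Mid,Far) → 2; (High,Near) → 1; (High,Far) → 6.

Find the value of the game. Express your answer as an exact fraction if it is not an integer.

22/7

Row minima: Low → -2, Mid → 2, High → 1; maximin = 2.
Column maxima: Near → 4, Far → 6; minimax = 4.
2 ≠ 4, so there is no saddle point; optimal play is mixed.
Low is strictly dominated by High, so the kicker never plays it.
On the remaining 2×2 (Mid, High vs Near, Far):
Let the kicker play Mid with probability p. Expected payoff against Near: 4p + 1(1−p) = 3p + 1; against Far: 2p + 6(1−p) = −4p + 6.
Setting these equal: 3p + 1 = −4p + 6 ⇒ 7p = 5 ⇒ p = 5/7, and the value is (3)·(5/7) + 1 = 22/7.
For the keeper: with q = P(Near), equating Mid's and High's payoffs gives 2q + 2 = −5q + 6 ⇒ q = 4/7.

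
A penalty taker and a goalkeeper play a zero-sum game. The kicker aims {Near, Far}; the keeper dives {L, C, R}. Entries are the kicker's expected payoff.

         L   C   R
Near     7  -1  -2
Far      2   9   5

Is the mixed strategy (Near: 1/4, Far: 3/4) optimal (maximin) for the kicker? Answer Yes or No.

Yes

Against L this mix gives (1/4)·7 + (3/4)·2 = 13/4.
Against C this mix gives (1/4)·(-1) + (3/4)·9 = 13/2.
Against R this mix gives (1/4)·(-2) + (3/4)·5 = 13/4.
All of the keeper's active replies (L, R) yield 13/4, and no column does worse for the kicker. The mix makes the keeper indifferent and guarantees 13/4, so it is optimal.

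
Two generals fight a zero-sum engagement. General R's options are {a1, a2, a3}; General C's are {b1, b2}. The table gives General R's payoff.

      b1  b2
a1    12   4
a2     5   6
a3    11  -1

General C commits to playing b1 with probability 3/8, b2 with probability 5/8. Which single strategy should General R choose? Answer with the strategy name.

Expected payoff of a1: (3/8)·12 + (5/8)·4 = 7.
Expected payoff of a2: (3/8)·5 + (5/8)·6 = 45/8.
Expected payoff of a3: (3/8)·11 + (5/8)·(-1) = 7/2.
The largest is 7, so General R's best response is a1.

a1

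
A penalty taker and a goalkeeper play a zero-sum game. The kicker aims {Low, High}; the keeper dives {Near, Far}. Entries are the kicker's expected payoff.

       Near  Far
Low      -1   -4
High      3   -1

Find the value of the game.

Row minima: Low → -4, High → -1; maximin = -1.
Column maxima: Near → 3, Far → -1; minimax = -1.
Since maximin = minimax = -1, there is a saddle point and the value is -1.

-1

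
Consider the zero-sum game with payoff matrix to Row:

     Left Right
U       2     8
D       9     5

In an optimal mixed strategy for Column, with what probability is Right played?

7/10

Row minima: U → 2, D → 5; maximin = 5.
Column maxima: Left → 9, Right → 8; minimax = 8.
5 ≠ 8, so there is no saddle point; optimal play is mixed.
Let Row play U with probability p. Expected payoff against Left: 2p + 9(1−p) = −7p + 9; against Right: 8p + 5(1−p) = 3p + 5.
Setting these equal: −7p + 9 = 3p + 5 ⇒ −10p = -4 ⇒ p = 2/5, and the value is (-7)·(2/5) + 9 = 31/5.
For Column: with q = P(Left), equating U's and D's payoffs gives −6q + 8 = 4q + 5 ⇒ q = 3/10.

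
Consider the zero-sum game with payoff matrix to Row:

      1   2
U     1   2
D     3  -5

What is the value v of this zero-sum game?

11/9

Row minima: U → 1, D → -5; maximin = 1.
Column maxima: 1 → 3, 2 → 2; minimax = 2.
1 ≠ 2, so there is no saddle point; optimal play is mixed.
Let Row play U with probability p. Expected payoff against 1: 1p + 3(1−p) = −2p + 3; against 2: 2p + (-5)(1−p) = 7p − 5.
Setting these equal: −2p + 3 = 7p − 5 ⇒ −9p = -8 ⇒ p = 8/9, and the value is (-2)·(8/9) + 3 = 11/9.
For Column: with q = P(1), equating U's and D's payoffs gives −q + 2 = 8q − 5 ⇒ q = 7/9.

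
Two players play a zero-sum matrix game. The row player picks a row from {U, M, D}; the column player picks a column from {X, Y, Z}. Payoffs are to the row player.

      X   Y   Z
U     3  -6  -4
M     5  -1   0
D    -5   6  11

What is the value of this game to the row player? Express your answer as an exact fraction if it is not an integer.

Row minima: U → -6, M → -1, D → -5; maximin = -1.
Column maxima: X → 5, Y → 6, Z → 11; minimax = 5.
-1 ≠ 5, so there is no saddle point; optimal play is mixed.
U is strictly dominated by M, so the row player never plays it.
Z is strictly dominated by Y (it gives the row player strictly more in every row), so the column player never plays it.
On the remaining 2×2 (M, D vs X, Y):
Let the row player play M with probability p. Expected payoff against X: 5p + (-5)(1−p) = 10p − 5; against Y: (-1)p + 6(1−p) = −7p + 6.
Setting these equal: 10p − 5 = −7p + 6 ⇒ 17p = 11 ⇒ p = 11/17, and the value is (10)·(11/17) − 5 = 25/17.
For the column player: with q = P(X), equating M's and D's payoffs gives 6q − 1 = −11q + 6 ⇒ q = 7/17.

25/17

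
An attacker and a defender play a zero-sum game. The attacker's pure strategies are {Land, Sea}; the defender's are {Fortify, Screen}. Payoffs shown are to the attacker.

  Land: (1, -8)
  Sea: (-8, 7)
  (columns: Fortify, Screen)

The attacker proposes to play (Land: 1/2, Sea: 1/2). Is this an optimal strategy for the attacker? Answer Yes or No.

No

Against Fortify this mix gives (1/2)·1 + (1/2)·(-8) = -7/2.
Against Screen this mix gives (1/2)·(-8) + (1/2)·7 = -1/2.
The defender will play Fortify, holding the attacker to -7/2. Shifting weight toward the row that does better against Fortify would raise this floor (the equalizing mix achieves -19/8 against both Fortify and Screen), so the proposed strategy is not optimal.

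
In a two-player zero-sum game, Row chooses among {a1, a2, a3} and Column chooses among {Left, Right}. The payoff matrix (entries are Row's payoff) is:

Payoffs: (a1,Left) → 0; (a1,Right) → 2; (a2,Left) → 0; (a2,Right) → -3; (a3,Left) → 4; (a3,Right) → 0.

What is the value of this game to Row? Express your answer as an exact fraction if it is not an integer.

Row minima: a1 → 0, a2 → -3, a3 → 0; maximin = 0.
Column maxima: Left → 4, Right → 2; minimax = 2.
0 ≠ 2, so there is no saddle point; optimal play is mixed.
a2 is strictly dominated by a3, so Row never plays it.
On the remaining 2×2 (a1, a3 vs Left, Right):
Let Row play a1 with probability p. Expected payoff against Left: 0p + 4(1−p) = −4p + 4; against Right: 2p + 0(1−p) = 2p.
Setting these equal: −4p + 4 = 2p ⇒ −6p = -4 ⇒ p = 2/3, and the value is (-4)·(2/3) + 4 = 4/3.
For Column: with q = P(Left), equating a1's and a3's payoffs gives −2q + 2 = 4q ⇒ q = 1/3.

4/3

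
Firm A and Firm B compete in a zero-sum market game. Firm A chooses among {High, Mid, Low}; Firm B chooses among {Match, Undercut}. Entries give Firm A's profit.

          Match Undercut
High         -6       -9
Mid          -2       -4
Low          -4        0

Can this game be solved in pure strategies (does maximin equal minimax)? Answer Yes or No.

No

Row minima: High → -9, Mid → -4, Low → -4; maximin = -4.
Column maxima: Match → -2, Undercut → 0; minimax = -2.
-4 ≠ -2, so no pure-strategy equilibrium exists.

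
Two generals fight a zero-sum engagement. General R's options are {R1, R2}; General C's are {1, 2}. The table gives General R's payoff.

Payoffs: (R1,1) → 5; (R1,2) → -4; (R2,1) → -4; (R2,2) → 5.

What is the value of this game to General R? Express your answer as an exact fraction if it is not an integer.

Row minima: R1 → -4, R2 → -4; maximin = -4.
Column maxima: 1 → 5, 2 → 5; minimax = 5.
-4 ≠ 5, so there is no saddle point; optimal play is mixed.
Let General R play R1 with probability p. Expected payoff against 1: 5p + (-4)(1−p) = 9p − 4; against 2: (-4)p + 5(1−p) = −9p + 5.
Setting these equal: 9p − 4 = −9p + 5 ⇒ 18p = 9 ⇒ p = 1/2, and the value is (9)·(1/2) − 4 = 1/2.
For General C: with q = P(1), equating R1's and R2's payoffs gives 9q − 4 = −9q + 5 ⇒ q = 1/2.

1/2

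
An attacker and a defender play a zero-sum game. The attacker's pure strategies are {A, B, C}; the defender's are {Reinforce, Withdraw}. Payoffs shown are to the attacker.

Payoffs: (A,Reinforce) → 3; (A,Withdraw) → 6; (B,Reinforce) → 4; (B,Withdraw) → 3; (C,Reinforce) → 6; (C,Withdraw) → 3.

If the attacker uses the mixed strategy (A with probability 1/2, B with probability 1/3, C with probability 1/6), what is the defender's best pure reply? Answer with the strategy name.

If the defender plays Reinforce, the attacker's expected payoff is (1/2)·3 + (1/3)·4 + (1/6)·6 = 23/6.
If the defender plays Withdraw, the attacker's expected payoff is (1/2)·6 + (1/3)·3 + (1/6)·3 = 9/2.
The defender minimizes the attacker's payoff; the smallest is 23/6, so the best response is Reinforce.

Reinforce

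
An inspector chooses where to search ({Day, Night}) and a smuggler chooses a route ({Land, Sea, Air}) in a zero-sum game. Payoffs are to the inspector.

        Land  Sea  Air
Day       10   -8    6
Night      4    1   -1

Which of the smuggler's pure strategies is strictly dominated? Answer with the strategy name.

Sea holds the inspector's payoff strictly below Land in every row: -8 < 10, 1 < 4.
So Land is strictly dominated for the smuggler.

Land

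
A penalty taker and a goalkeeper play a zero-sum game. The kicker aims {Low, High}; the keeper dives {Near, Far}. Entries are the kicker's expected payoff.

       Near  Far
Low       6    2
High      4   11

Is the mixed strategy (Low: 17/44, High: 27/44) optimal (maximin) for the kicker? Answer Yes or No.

No

Against Near this mix gives (17/44)·6 + (27/44)·4 = 105/22.
Against Far this mix gives (17/44)·2 + (27/44)·11 = 331/44.
The keeper will play Near, holding the kicker to 105/22. Shifting weight toward the row that does better against Near would raise this floor (the equalizing mix achieves 58/11 against both Near and Far), so the proposed strategy is not optimal.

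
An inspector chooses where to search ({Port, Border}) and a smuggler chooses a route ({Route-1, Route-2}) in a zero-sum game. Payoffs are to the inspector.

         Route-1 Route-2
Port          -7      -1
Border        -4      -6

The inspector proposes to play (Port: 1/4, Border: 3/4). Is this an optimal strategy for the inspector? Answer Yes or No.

Yes

Against Route-1 this mix gives (1/4)·(-7) + (3/4)·(-4) = -19/4.
Against Route-2 this mix gives (1/4)·(-1) + (3/4)·(-6) = -19/4.
All of the smuggler's active replies (Route-1, Route-2) yield -19/4, and no column does worse for the inspector. The mix makes the smuggler indifferent and guarantees -19/4, so it is optimal.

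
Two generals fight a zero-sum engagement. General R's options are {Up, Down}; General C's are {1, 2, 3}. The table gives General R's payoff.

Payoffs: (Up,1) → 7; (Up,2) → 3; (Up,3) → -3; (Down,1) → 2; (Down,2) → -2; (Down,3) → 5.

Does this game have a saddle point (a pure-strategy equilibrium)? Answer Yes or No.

Row minima: Up → -3, Down → -2; maximin = -2.
Column maxima: 1 → 7, 2 → 3, 3 → 5; minimax = 3.
-2 ≠ 3, so no pure-strategy equilibrium exists.

No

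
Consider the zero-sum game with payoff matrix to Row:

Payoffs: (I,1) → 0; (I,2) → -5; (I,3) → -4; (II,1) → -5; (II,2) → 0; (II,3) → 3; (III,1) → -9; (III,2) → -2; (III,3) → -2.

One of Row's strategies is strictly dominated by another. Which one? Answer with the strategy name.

III

II gives a strictly higher payoff than III against every column: -5 > -9, 0 > -2, 3 > -2.
So III is strictly dominated and Row never plays it.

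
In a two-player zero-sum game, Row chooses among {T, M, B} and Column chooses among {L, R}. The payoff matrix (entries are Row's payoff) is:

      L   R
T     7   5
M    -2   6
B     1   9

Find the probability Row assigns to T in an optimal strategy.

4/5

Row minima: T → 5, M → -2, B → 1; maximin = 5.
Column maxima: L → 7, R → 9; minimax = 7.
5 ≠ 7, so there is no saddle point; optimal play is mixed.
M is strictly dominated by B, so Row never plays it.
On the remaining 2×2 (T, B vs L, R):
Let Row play T with probability p. Expected payoff against L: 7p + 1(1−p) = 6p + 1; against R: 5p + 9(1−p) = −4p + 9.
Setting these equal: 6p + 1 = −4p + 9 ⇒ 10p = 8 ⇒ p = 4/5, and the value is (6)·(4/5) + 1 = 29/5.
For Column: with q = P(L), equating T's and B's payoffs gives 2q + 5 = −8q + 9 ⇒ q = 2/5.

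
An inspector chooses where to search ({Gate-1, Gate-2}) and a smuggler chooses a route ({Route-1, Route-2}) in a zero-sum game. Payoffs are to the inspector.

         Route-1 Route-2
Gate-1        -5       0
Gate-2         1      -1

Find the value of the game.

-5/7

Row minima: Gate-1 → -5, Gate-2 → -1; maximin = -1.
Column maxima: Route-1 → 1, Route-2 → 0; minimax = 0.
-1 ≠ 0, so there is no saddle point; optimal play is mixed.
Let the inspector play Gate-1 with probability p. Expected payoff against Route-1: (-5)p + 1(1−p) = −6p + 1; against Route-2: 0p + (-1)(1−p) = p − 1.
Setting these equal: −6p + 1 = p − 1 ⇒ −7p = -2 ⇒ p = 2/7, and the value is (-6)·(2/7) + 1 = -5/7.
For the smuggler: with q = P(Route-1), equating Gate-1's and Gate-2's payoffs gives −5q = 2q − 1 ⇒ q = 1/7.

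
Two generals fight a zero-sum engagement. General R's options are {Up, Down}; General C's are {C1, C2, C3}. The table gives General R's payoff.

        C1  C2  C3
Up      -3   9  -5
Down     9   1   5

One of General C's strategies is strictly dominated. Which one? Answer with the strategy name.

C1

C3 holds General R's payoff strictly below C1 in every row: -5 < -3, 5 < 9.
So C1 is strictly dominated for General C.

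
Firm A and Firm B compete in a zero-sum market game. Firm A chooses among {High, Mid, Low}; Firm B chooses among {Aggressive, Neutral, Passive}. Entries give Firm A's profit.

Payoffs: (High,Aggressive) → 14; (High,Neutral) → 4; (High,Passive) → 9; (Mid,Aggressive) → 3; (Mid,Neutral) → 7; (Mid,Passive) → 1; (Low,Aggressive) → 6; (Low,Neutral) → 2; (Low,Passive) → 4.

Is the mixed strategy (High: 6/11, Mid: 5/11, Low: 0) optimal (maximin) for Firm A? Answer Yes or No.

Yes

Against Aggressive this mix gives (6/11)·14 + (5/11)·3 = 9.
Against Neutral this mix gives (6/11)·4 + (5/11)·7 = 59/11.
Against Passive this mix gives (6/11)·9 + (5/11)·1 = 59/11.
All of Firm B's active replies (Neutral, Passive) yield 59/11, and no column does worse for Firm A. The mix makes Firm B indifferent and guarantees 59/11, so it is optimal.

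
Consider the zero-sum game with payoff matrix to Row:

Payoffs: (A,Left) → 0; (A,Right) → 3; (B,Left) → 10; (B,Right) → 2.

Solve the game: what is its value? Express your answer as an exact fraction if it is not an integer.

Row minima: A → 0, B → 2; maximin = 2.
Column maxima: Left → 10, Right → 3; minimax = 3.
2 ≠ 3, so there is no saddle point; optimal play is mixed.
Let Row play A with probability p. Expected payoff against Left: 0p + 10(1−p) = −10p + 10; against Right: 3p + 2(1−p) = p + 2.
Setting these equal: −10p + 10 = p + 2 ⇒ −11p = -8 ⇒ p = 8/11, and the value is (-10)·(8/11) + 10 = 30/11.
For Column: with q = P(Left), equating A's and B's payoffs gives −3q + 3 = 8q + 2 ⇒ q = 1/11.

30/11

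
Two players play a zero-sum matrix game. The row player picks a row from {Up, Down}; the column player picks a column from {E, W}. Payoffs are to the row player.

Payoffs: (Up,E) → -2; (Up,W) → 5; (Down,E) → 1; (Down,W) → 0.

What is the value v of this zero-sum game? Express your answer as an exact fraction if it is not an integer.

5/8

Row minima: Up → -2, Down → 0; maximin = 0.
Column maxima: E → 1, W → 5; minimax = 1.
0 ≠ 1, so there is no saddle point; optimal play is mixed.
Let the row player play Up with probability p. Expected payoff against E: (-2)p + 1(1−p) = −3p + 1; against W: 5p + 0(1−p) = 5p.
Setting these equal: −3p + 1 = 5p ⇒ −8p = -1 ⇒ p = 1/8, and the value is (-3)·(1/8) + 1 = 5/8.
For the column player: with q = P(E), equating Up's and Down's payoffs gives −7q + 5 = q ⇒ q = 5/8.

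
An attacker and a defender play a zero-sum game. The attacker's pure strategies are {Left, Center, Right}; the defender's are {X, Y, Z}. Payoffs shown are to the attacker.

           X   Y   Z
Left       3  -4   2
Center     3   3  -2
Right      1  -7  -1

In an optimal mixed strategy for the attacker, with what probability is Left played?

5/11

Row minima: Left → -4, Center → -2, Right → -7; maximin = -2.
Column maxima: X → 3, Y → 3, Z → 2; minimax = 2.
-2 ≠ 2, so there is no saddle point; optimal play is mixed.
Right is strictly dominated by Left, so the attacker never plays it.
X is strictly dominated by Z (it gives the attacker strictly more in every row), so the defender never plays it.
On the remaining 2×2 (Left, Center vs Y, Z):
Let the attacker play Left with probability p. Expected payoff against Y: (-4)p + 3(1−p) = −7p + 3; against Z: 2p + (-2)(1−p) = 4p − 2.
Setting these equal: −7p + 3 = 4p − 2 ⇒ −11p = -5 ⇒ p = 5/11, and the value is (-7)·(5/11) + 3 = -2/11.
For the defender: with q = P(Y), equating Left's and Center's payoffs gives −6q + 2 = 5q − 2 ⇒ q = 4/11.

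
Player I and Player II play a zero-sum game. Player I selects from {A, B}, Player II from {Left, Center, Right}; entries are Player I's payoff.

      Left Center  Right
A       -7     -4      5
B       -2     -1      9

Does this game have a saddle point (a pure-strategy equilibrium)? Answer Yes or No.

Yes

Row minima: A → -7, B → -2; maximin = -2.
Column maxima: Left → -2, Center → -1, Right → 9; minimax = -2.
maximin = minimax = -2, so a saddle point exists.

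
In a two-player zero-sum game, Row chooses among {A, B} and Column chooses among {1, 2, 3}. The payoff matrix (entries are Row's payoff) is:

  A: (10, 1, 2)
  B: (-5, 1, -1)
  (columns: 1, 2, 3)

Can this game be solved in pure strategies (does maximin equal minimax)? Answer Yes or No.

Row minima: A → 1, B → -5; maximin = 1.
Column maxima: 1 → 10, 2 → 1, 3 → 2; minimax = 1.
maximin = minimax = 1, so a saddle point exists.

Yes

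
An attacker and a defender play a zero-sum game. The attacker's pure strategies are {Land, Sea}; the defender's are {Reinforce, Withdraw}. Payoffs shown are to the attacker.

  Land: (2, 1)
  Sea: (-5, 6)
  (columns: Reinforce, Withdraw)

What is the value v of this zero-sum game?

17/12

Row minima: Land → 1, Sea → -5; maximin = 1.
Column maxima: Reinforce → 2, Withdraw → 6; minimax = 2.
1 ≠ 2, so there is no saddle point; optimal play is mixed.
Let the attacker play Land with probability p. Expected payoff against Reinforce: 2p + (-5)(1−p) = 7p − 5; against Withdraw: 1p + 6(1−p) = −5p + 6.
Setting these equal: 7p − 5 = −5p + 6 ⇒ 12p = 11 ⇒ p = 11/12, and the value is (7)·(11/12) − 5 = 17/12.
For the defender: with q = P(Reinforce), equating Land's and Sea's payoffs gives q + 1 = −11q + 6 ⇒ q = 5/12.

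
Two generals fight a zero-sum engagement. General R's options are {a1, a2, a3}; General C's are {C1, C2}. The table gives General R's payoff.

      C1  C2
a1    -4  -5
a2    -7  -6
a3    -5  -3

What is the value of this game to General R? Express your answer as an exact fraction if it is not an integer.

-13/3

Row minima: a1 → -5, a2 → -7, a3 → -5; maximin = -5.
Column maxima: C1 → -4, C2 → -3; minimax = -4.
-5 ≠ -4, so there is no saddle point; optimal play is mixed.
a2 is strictly dominated by a1, so General R never plays it.
On the remaining 2×2 (a1, a3 vs C1, C2):
Let General R play a1 with probability p. Expected payoff against C1: (-4)p + (-5)(1−p) = p − 5; against C2: (-5)p + (-3)(1−p) = −2p − 3.
Setting these equal: p − 5 = −2p − 3 ⇒ 3p = 2 ⇒ p = 2/3, and the value is (1)·(2/3) − 5 = -13/3.
For General C: with q = P(C1), equating a1's and a3's payoffs gives q − 5 = −2q − 3 ⇒ q = 2/3.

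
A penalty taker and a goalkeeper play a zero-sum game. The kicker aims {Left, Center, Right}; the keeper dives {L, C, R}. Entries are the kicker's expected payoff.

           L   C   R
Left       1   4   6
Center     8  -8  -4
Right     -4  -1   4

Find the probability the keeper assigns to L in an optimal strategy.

12/19

Row minima: Left → 1, Center → -8, Right → -4; maximin = 1.
Column maxima: L → 8, C → 4, R → 6; minimax = 4.
1 ≠ 4, so there is no saddle point; optimal play is mixed.
Right is strictly dominated by Left, so the kicker never plays it.
R is strictly dominated by C (it gives the kicker strictly more in every row), so the keeper never plays it.
On the remaining 2×2 (Left, Center vs L, C):
Let the kicker play Left with probability p. Expected payoff against L: 1p + 8(1−p) = −7p + 8; against C: 4p + (-8)(1−p) = 12p − 8.
Setting these equal: −7p + 8 = 12p − 8 ⇒ −19p = -16 ⇒ p = 16/19, and the value is (-7)·(16/19) + 8 = 40/19.
For the keeper: with q = P(L), equating Left's and Center's payoffs gives −3q + 4 = 16q − 8 ⇒ q = 12/19.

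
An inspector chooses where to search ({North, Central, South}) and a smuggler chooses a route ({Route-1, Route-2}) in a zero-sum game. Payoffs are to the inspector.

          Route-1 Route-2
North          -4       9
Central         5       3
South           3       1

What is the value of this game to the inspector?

Row minima: North → -4, Central → 3, South → 1; maximin = 3.
Column maxima: Route-1 → 5, Route-2 → 9; minimax = 5.
3 ≠ 5, so there is no saddle point; optimal play is mixed.
South is strictly dominated by Central, so the inspector never plays it.
On the remaining 2×2 (North, Central vs Route-1, Route-2):
Let the inspector play North with probability p. Expected payoff against Route-1: (-4)p + 5(1−p) = −9p + 5; against Route-2: 9p + 3(1−p) = 6p + 3.
Setting these equal: −9p + 5 = 6p + 3 ⇒ −15p = -2 ⇒ p = 2/15, and the value is (-9)·(2/15) + 5 = 19/5.
For the smuggler: with q = P(Route-1), equating North's and Central's payoffs gives −13q + 9 = 2q + 3 ⇒ q = 2/5.

19/5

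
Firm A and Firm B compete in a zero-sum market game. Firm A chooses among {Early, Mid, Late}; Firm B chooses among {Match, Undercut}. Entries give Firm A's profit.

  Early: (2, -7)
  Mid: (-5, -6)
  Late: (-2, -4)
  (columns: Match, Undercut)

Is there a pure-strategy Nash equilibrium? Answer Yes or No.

Row minima: Early → -7, Mid → -6, Late → -4; maximin = -4.
Column maxima: Match → 2, Undercut → -4; minimax = -4.
maximin = minimax = -4, so a saddle point exists.

Yes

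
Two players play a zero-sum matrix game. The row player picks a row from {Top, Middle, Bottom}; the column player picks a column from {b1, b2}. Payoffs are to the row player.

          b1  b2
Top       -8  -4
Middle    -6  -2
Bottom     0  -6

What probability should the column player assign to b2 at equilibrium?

3/5

Row minima: Top → -8, Middle → -6, Bottom → -6; maximin = -6.
Column maxima: b1 → 0, b2 → -2; minimax = -2.
-6 ≠ -2, so there is no saddle point; optimal play is mixed.
Top is strictly dominated by Middle, so the row player never plays it.
On the remaining 2×2 (Middle, Bottom vs b1, b2):
Let the row player play Middle with probability p. Expected payoff against b1: (-6)p + 0(1−p) = −6p; against b2: (-2)p + (-6)(1−p) = 4p − 6.
Setting these equal: −6p = 4p − 6 ⇒ −10p = -6 ⇒ p = 3/5, and the value is (-6)·(3/5) = -18/5.
For the column player: with q = P(b1), equating Middle's and Bottom's payoffs gives −4q − 2 = 6q − 6 ⇒ q = 2/5.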